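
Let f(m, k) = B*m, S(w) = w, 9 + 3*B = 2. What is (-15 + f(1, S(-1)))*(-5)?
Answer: 260/3 ≈ 86.667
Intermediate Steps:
B = -7/3 (B = -3 + (⅓)*2 = -3 + ⅔ = -7/3 ≈ -2.3333)
f(m, k) = -7*m/3
(-15 + f(1, S(-1)))*(-5) = (-15 - 7/3*1)*(-5) = (-15 - 7/3)*(-5) = -52/3*(-5) = 260/3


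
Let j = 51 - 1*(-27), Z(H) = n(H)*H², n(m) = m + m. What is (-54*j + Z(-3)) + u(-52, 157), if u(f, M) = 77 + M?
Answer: -4032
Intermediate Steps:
n(m) = 2*m
Z(H) = 2*H³ (Z(H) = (2*H)*H² = 2*H³)
j = 78 (j = 51 + 27 = 78)
(-54*j + Z(-3)) + u(-52, 157) = (-54*78 + 2*(-3)³) + (77 + 157) = (-4212 + 2*(-27)) + 234 = (-4212 - 54) + 234 = -4266 + 234 = -4032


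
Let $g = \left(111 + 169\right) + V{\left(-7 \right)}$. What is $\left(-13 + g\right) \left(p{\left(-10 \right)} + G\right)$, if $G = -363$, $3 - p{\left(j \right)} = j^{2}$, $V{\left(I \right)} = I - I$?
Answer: $-122820$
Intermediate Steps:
$V{\left(I \right)} = 0$
$p{\left(j \right)} = 3 - j^{2}$
$g = 280$ ($g = \left(111 + 169\right) + 0 = 280 + 0 = 280$)
$\left(-13 + g\right) \left(p{\left(-10 \right)} + G\right) = \left(-13 + 280\right) \left(\left(3 - \left(-10\right)^{2}\right) - 363\right) = 267 \left(\left(3 - 100\right) - 363\right) = 267 \left(-97 - 363\right) = 267 \left(-460\right) = -122820$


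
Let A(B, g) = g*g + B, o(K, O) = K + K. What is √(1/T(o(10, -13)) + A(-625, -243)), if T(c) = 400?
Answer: √23369601/20 ≈ 241.71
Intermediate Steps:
o(K, O) = 2*K
A(B, g) = B + g² (A(B, g) = g² + B = B + g²)
√(1/T(o(10, -13)) + A(-625, -243)) = √(1/400 + (-625 + (-243)²)) = √(1/400 + (-625 + 59049)) = √(1/400 + 58424) = √(23369601/400) = √23369601/20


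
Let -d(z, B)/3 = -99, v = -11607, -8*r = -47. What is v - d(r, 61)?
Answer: -11904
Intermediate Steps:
r = 47/8 (r = -⅛*(-47) = 47/8 ≈ 5.8750)
d(z, B) = 297 (d(z, B) = -3*(-99) = 297)
v - d(r, 61) = -11607 - 1*297 = -11607 - 297 = -11904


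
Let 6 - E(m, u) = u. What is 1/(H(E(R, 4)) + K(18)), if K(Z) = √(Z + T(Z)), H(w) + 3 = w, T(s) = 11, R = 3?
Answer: 1/28 + √29/28 ≈ 0.22804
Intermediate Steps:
E(m, u) = 6 - u
H(w) = -3 + w
K(Z) = √(11 + Z) (K(Z) = √(Z + 11) = √(11 + Z))
1/(H(E(R, 4)) + K(18)) = 1/((-3 + (6 - 1*4)) + √(11 + 18)) = 1/((-3 + (6 - 4)) + √29) = 1/((-3 + 2) + √29) = 1/(-1 + √29)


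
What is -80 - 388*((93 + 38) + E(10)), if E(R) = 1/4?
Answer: -51005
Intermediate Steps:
E(R) = ¼
-80 - 388*((93 + 38) + E(10)) = -80 - 388*((93 + 38) + ¼) = -80 - 388*(131 + ¼) = -80 - 388*525/4 = -80 - 50925 = -51005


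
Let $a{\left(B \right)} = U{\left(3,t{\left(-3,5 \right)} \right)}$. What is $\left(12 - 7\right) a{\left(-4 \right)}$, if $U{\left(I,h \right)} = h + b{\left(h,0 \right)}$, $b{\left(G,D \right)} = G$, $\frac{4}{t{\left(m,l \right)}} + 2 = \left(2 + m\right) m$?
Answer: $40$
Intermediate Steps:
$t{\left(m,l \right)} = \frac{4}{-2 + m \left(2 + m\right)}$ ($t{\left(m,l \right)} = \frac{4}{-2 + \left(2 + m\right) m} = \frac{4}{-2 + m \left(2 + m\right)}$)
$U{\left(I,h \right)} = 2 h$ ($U{\left(I,h \right)} = h + h = 2 h$)
$a{\left(B \right)} = 8$ ($a{\left(B \right)} = 2 \frac{4}{-2 + \left(-3\right)^{2} + 2 \left(-3\right)} = 2 \frac{4}{-2 + 9 - 6} = 2 \cdot \frac{4}{1} = 2 \cdot 4 \cdot 1 = 2 \cdot 4 = 8$)
$\left(12 - 7\right) a{\left(-4 \right)} = \left(12 - 7\right) 8 = 5 \cdot 8 = 40$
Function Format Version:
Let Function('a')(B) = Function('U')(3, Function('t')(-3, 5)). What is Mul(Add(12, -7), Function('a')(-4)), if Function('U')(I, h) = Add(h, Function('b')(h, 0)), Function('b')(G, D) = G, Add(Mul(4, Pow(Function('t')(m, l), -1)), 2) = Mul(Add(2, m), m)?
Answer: 40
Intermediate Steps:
Function('t')(m, l) = Mul(4, Pow(Add(-2, Mul(m, Add(2, m))), -1)) (Function('t')(m, l) = Mul(4, Pow(Add(-2, Mul(Add(2, m), m)), -1)) = Mul(4, Pow(Add(-2, Mul(m, Add(2, m))), -1)))
Function('U')(I, h) = Mul(2, h) (Function('U')(I, h) = Add(h, h) = Mul(2, h))
Function('a')(B) = 8 (Function('a')(B) = Mul(2, Mul(4, Pow(Add(-2, Pow(-3, 2), Mul(2, -3)), -1))) = Mul(2, Mul(4, Pow(Add(-2, 9, -6), -1))) = Mul(2, Mul(4, Pow(1, -1))) = Mul(2, Mul(4, 1)) = Mul(2, 4) = 8)
Mul(Add(12, -7), Function('a')(-4)) = Mul(Add(12, -7), 8) = Mul(5, 8) = 40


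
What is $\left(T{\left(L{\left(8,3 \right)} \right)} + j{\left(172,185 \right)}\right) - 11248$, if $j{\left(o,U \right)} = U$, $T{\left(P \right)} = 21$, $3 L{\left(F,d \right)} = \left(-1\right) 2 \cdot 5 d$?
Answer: $-11042$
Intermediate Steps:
$L{\left(F,d \right)} = - \frac{10 d}{3}$ ($L{\left(F,d \right)} = \frac{\left(-1\right) 2 \cdot 5 d}{3} = \frac{\left(-2\right) 5 d}{3} = \frac{\left(-10\right) d}{3} = - \frac{10 d}{3}$)
$\left(T{\left(L{\left(8,3 \right)} \right)} + j{\left(172,185 \right)}\right) - 11248 = \left(21 + 185\right) - 11248 = 206 - 11248 = -11042$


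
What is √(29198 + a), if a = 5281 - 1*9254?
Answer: 5*√1009 ≈ 158.82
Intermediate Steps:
a = -3973 (a = 5281 - 9254 = -3973)
√(29198 + a) = √(29198 - 3973) = √25225 = 5*√1009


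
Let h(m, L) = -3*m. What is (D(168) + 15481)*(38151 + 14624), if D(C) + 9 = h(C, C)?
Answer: 789936200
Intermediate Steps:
D(C) = -9 - 3*C
(D(168) + 15481)*(38151 + 14624) = ((-9 - 3*168) + 15481)*(38151 + 14624) = ((-9 - 504) + 15481)*52775 = (-513 + 15481)*52775 = 14968*52775 = 789936200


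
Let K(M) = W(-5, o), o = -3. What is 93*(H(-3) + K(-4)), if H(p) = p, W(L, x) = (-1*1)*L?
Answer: 186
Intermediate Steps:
W(L, x) = -L
K(M) = 5 (K(M) = -1*(-5) = 5)
93*(H(-3) + K(-4)) = 93*(-3 + 5) = 93*2 = 186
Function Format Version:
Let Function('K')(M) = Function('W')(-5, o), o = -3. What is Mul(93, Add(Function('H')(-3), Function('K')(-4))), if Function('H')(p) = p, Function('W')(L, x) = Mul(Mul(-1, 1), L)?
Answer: 186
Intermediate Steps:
Function('W')(L, x) = Mul(-1, L)
Function('K')(M) = 5 (Function('K')(M) = Mul(-1, -5) = 5)
Mul(93, Add(Function('H')(-3), Function('K')(-4))) = Mul(93, Add(-3, 5)) = Mul(93, 2) = 186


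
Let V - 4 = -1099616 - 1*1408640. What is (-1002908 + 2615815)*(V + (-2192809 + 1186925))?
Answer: -5667974553352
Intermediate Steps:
V = -2508252 (V = 4 + (-1099616 - 1*1408640) = 4 + (-1099616 - 1408640) = 4 - 2508256 = -2508252)
(-1002908 + 2615815)*(V + (-2192809 + 1186925)) = (-1002908 + 2615815)*(-2508252 + (-2192809 + 1186925)) = 1612907*(-2508252 - 1005884) = 1612907*(-3514136) = -5667974553352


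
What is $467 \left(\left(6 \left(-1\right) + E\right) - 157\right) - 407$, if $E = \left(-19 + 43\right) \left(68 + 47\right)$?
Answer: $1212392$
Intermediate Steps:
$E = 2760$ ($E = 24 \cdot 115 = 2760$)
$467 \left(\left(6 \left(-1\right) + E\right) - 157\right) - 407 = 467 \left(\left(6 \left(-1\right) + 2760\right) - 157\right) - 407 = 467 \left(\left(-6 + 2760\right) - 157\right) - 407 = 467 \left(2754 - 157\right) - 407 = 467 \cdot 2597 - 407 = 1212799 - 407 = 1212392$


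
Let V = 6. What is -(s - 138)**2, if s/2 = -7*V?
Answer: -49284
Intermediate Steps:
s = -84 (s = 2*(-7*6) = 2*(-42) = -84)
-(s - 138)**2 = -(-84 - 138)**2 = -1*(-222)**2 = -1*49284 = -49284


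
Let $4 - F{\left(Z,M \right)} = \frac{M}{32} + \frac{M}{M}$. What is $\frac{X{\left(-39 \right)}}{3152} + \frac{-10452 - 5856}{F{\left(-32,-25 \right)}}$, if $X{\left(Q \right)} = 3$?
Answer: $- \frac{1644889749}{381392} \approx -4312.9$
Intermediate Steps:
$F{\left(Z,M \right)} = 3 - \frac{M}{32}$ ($F{\left(Z,M \right)} = 4 - \left(\frac{M}{32} + \frac{M}{M}\right) = 4 - \left(M \frac{1}{32} + 1\right) = 4 - \left(\frac{M}{32} + 1\right) = 4 - \left(1 + \frac{M}{32}\right) = 3 - \frac{M}{32}$)
$\frac{X{\left(-39 \right)}}{3152} + \frac{-10452 - 5856}{F{\left(-32,-25 \right)}} = \frac{3}{3152} + \frac{-10452 - 5856}{3 - - \frac{25}{32}} = 3 \cdot \frac{1}{3152} - \frac{16308}{3 + \frac{25}{32}} = \frac{3}{3152} - \frac{16308}{\frac{121}{32}} = \frac{3}{3152} - \frac{521856}{121} = - \frac{1644889749}{381392}$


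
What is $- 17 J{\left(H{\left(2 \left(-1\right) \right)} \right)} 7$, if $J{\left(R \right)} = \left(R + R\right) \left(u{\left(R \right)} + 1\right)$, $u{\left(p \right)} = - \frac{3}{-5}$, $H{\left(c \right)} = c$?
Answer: $\frac{3808}{5} \approx 761.6$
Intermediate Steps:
$u{\left(p \right)} = \frac{3}{5}$ ($u{\left(p \right)} = \left(-3\right) \left(- \frac{1}{5}\right) = \frac{3}{5}$)
$J{\left(R \right)} = \frac{16 R}{5}$ ($J{\left(R \right)} = \left(R + R\right) \left(\frac{3}{5} + 1\right) = 2 R \frac{8}{5} = \frac{16 R}{5}$)
$- 17 J{\left(H{\left(2 \left(-1\right) \right)} \right)} 7 = - 17 \frac{16 \cdot 2 \left(-1\right)}{5} \cdot 7 = - 17 \cdot \frac{16}{5} \left(-2\right) 7 = \left(-17\right) \left(- \frac{32}{5}\right) 7 = \frac{544}{5} \cdot 7 = \frac{3808}{5}$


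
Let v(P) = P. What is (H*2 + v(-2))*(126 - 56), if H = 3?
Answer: 280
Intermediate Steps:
(H*2 + v(-2))*(126 - 56) = (3*2 - 2)*(126 - 56) = (6 - 2)*70 = 4*70 = 280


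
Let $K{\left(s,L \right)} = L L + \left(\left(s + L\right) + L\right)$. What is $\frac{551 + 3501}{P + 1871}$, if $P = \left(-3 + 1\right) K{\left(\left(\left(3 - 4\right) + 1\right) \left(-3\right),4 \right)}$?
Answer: $\frac{4052}{1823} \approx 2.2227$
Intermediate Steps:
$K{\left(s,L \right)} = s + L^{2} + 2 L$ ($K{\left(s,L \right)} = L^{2} + \left(\left(L + s\right) + L\right) = L^{2} + \left(s + 2 L\right) = s + L^{2} + 2 L$)
$P = -48$ ($P = \left(-3 + 1\right) \left(\left(\left(3 - 4\right) + 1\right) \left(-3\right) + 4^{2} + 2 \cdot 4\right) = - 2 \left(\left(\left(3 - 4\right) + 1\right) \left(-3\right) + 16 + 8\right) = - 2 \left(\left(-1 + 1\right) \left(-3\right) + 16 + 8\right) = - 2 \left(0 \left(-3\right) + 16 + 8\right) = - 2 \left(0 + 16 + 8\right) = \left(-2\right) 24 = -48$)
$\frac{551 + 3501}{P + 1871} = \frac{551 + 3501}{-48 + 1871} = \frac{4052}{1823}$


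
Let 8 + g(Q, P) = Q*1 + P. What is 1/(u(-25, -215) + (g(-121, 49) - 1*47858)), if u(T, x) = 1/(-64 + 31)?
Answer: -33/1581955 ≈ -2.0860e-5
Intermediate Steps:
u(T, x) = -1/33 (u(T, x) = 1/(-33) = -1/33)
g(Q, P) = -8 + P + Q (g(Q, P) = -8 + (Q*1 + P) = -8 + (Q + P) = -8 + (P + Q) = -8 + P + Q)
1/(u(-25, -215) + (g(-121, 49) - 1*47858)) = 1/(-1/33 + ((-8 + 49 - 121) - 1*47858)) = 1/(-1/33 + (-80 - 47858)) = 1/(-1/33 - 47938) = 1/(-1581955/33) = -33/1581955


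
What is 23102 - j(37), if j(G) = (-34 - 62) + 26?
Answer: 23172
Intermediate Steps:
j(G) = -70 (j(G) = -96 + 26 = -70)
23102 - j(37) = 23102 - 1*(-70) = 23102 + 70 = 23172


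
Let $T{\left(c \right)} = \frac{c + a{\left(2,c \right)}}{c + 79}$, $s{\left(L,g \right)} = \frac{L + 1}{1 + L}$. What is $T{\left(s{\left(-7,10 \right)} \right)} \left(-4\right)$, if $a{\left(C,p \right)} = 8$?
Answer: $- \frac{9}{20} \approx -0.45$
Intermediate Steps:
$s{\left(L,g \right)} = 1$ ($s{\left(L,g \right)} = \frac{1 + L}{1 + L} = 1$)
$T{\left(c \right)} = \frac{8 + c}{79 + c}$ ($T{\left(c \right)} = \frac{c + 8}{c + 79} = \frac{8 + c}{79 + c}$)
$T{\left(s{\left(-7,10 \right)} \right)} \left(-4\right) = \frac{8 + 1}{79 + 1} \left(-4\right) = \frac{1}{80} \cdot 9 \left(-4\right) = \frac{9}{80} \left(-4\right) = - \frac{9}{20}$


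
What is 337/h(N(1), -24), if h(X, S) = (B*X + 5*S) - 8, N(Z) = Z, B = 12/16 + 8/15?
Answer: -20220/7603 ≈ -2.6595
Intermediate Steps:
B = 77/60 (B = 12*(1/16) + 8*(1/15) = ¾ + 8/15 = 77/60 ≈ 1.2833)
h(X, S) = -8 + 5*S + 77*X/60 (h(X, S) = (77*X/60 + 5*S) - 8 = (5*S + 77*X/60) - 8 = -8 + 5*S + 77*X/60)
337/h(N(1), -24) = 337/(-8 + 5*(-24) + (77/60)*1) = 337/(-8 - 120 + 77/60) = 337/(-7603/60) = 337*(-60/7603) = -20220/7603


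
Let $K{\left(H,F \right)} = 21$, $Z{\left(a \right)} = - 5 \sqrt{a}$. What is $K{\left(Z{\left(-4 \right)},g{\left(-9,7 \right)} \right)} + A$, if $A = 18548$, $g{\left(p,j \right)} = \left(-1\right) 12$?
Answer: $18569$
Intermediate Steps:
$g{\left(p,j \right)} = -12$
$K{\left(Z{\left(-4 \right)},g{\left(-9,7 \right)} \right)} + A = 21 + 18548 = 18569$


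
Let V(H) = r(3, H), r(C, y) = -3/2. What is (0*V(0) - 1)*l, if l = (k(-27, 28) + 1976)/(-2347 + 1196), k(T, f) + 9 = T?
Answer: 1940/1151 ≈ 1.6855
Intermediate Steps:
k(T, f) = -9 + T
r(C, y) = -3/2 (r(C, y) = -3*½ = -3/2)
V(H) = -3/2
l = -1940/1151 (l = ((-9 - 27) + 1976)/(-2347 + 1196) = (-36 + 1976)/(-1151) = 1940*(-1/1151) = -1940/1151 ≈ -1.6855)
(0*V(0) - 1)*l = (0*(-3/2) - 1)*(-1940/1151) = (0 - 1)*(-1940/1151) = -1*(-1940/1151) = 1940/1151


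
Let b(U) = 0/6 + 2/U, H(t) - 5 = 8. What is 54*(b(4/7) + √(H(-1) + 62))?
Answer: 189 + 270*√3 ≈ 656.65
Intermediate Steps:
H(t) = 13 (H(t) = 5 + 8 = 13)
b(U) = 2/U (b(U) = 0*(⅙) + 2/U = 0 + 2/U = 2/U)
54*(b(4/7) + √(H(-1) + 62)) = 54*(2/((4/7)) + √(13 + 62)) = 54*(2/((4*(⅐))) + √75) = 54*(2/(4/7) + 5*√3) = 54*(2*(7/4) + 5*√3) = 54*(7/2 + 5*√3) = 189 + 270*√3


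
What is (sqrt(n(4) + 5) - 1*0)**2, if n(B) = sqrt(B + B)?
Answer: 5 + 2*sqrt(2) ≈ 7.8284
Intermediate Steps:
n(B) = sqrt(2)*sqrt(B) (n(B) = sqrt(2*B) = sqrt(2)*sqrt(B))
(sqrt(n(4) + 5) - 1*0)**2 = (sqrt(sqrt(2)*sqrt(4) + 5) - 1*0)**2 = (sqrt(sqrt(2)*2 + 5) + 0)**2 = (sqrt(2*sqrt(2) + 5) + 0)**2 = (sqrt(5 + 2*sqrt(2)) + 0)**2 = (sqrt(5 + 2*sqrt(2)))**2 = 5 + 2*sqrt(2)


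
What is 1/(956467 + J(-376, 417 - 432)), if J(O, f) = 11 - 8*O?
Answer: 1/959486 ≈ 1.0422e-6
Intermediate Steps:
1/(956467 + J(-376, 417 - 432)) = 1/(956467 + (11 - 8*(-376))) = 1/(956467 + (11 + 3008)) = 1/(956467 + 3019) = 1/959486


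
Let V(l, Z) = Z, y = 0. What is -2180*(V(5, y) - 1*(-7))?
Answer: -15260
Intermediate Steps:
-2180*(V(5, y) - 1*(-7)) = -2180*(0 - 1*(-7)) = -2180*(0 + 7) = -2180*7 = -15260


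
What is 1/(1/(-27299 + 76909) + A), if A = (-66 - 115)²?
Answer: 49610/1625273211 ≈ 3.0524e-5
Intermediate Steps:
A = 32761 (A = (-181)² = 32761)
1/(1/(-27299 + 76909) + A) = 1/(1/(-27299 + 76909) + 32761) = 1/(1/49610 + 32761) = 1/(1625273211/49610) = 49610/1625273211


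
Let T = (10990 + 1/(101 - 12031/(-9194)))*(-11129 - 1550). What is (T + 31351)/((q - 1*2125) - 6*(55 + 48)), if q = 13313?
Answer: -131039393317601/9942406250 ≈ -13180.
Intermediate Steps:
T = -131068882851976/940625 (T = (10990 + 1/(101 - 12031*(-1/9194)))*(-12679) = (10990 + 1/(101 + 12031/9194))*(-12679) = (10990 + 1/(940625/9194))*(-12679) = (10990 + 9194/940625)*(-12679) = (10337477944/940625)*(-12679) = -131068882851976/940625 ≈ -1.3934e+8)
(T + 31351)/((q - 1*2125) - 6*(55 + 48)) = (-131068882851976/940625 + 31351)/((13313 - 1*2125) - 6*(55 + 48)) = -131039393317601/(940625*((13313 - 2125) - 6*103)) = -131039393317601/(940625*(11188 - 618)) = -131039393317601/940625/10570 = -131039393317601/940625*1/10570 = -131039393317601/9942406250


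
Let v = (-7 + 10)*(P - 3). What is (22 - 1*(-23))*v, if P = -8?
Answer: -1485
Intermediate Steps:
v = -33 (v = (-7 + 10)*(-8 - 3) = 3*(-11) = -33)
(22 - 1*(-23))*v = (22 - 1*(-23))*(-33) = (22 + 23)*(-33) = 45*(-33) = -1485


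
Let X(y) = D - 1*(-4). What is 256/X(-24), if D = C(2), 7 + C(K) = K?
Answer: -256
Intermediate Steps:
C(K) = -7 + K
D = -5 (D = -7 + 2 = -5)
X(y) = -1 (X(y) = -5 - 1*(-4) = -5 + 4 = -1)
256/X(-24) = 256/(-1) = 256*(-1) = -256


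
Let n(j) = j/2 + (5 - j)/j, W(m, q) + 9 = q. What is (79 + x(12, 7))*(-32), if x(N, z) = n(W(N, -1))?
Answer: -2320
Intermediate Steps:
W(m, q) = -9 + q
n(j) = j/2 + (5 - j)/j (n(j) = j*(½) + (5 - j)/j = j/2 + (5 - j)/j)
x(N, z) = -13/2 (x(N, z) = -1 + (-9 - 1)/2 + 5/(-9 - 1) = -1 + (½)*(-10) + 5/(-10) = -1 - 5 + 5*(-⅒) = -1 - 5 - ½ = -13/2)
(79 + x(12, 7))*(-32) = (79 - 13/2)*(-32) = (145/2)*(-32) = -2320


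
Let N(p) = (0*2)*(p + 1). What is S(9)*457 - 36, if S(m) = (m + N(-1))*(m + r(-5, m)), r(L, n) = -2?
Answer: 28755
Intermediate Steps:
N(p) = 0 (N(p) = 0*(1 + p) = 0)
S(m) = m*(-2 + m) (S(m) = (m + 0)*(m - 2) = m*(-2 + m))
S(9)*457 - 36 = (9*(-2 + 9))*457 - 36 = (9*7)*457 - 36 = 63*457 - 36 = 28791 - 36 = 28755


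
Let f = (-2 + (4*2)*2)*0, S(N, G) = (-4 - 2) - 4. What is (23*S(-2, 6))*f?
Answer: 0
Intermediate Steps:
S(N, G) = -10 (S(N, G) = -6 - 4 = -10)
f = 0 (f = (-2 + 8*2)*0 = (-2 + 16)*0 = 14*0 = 0)
(23*S(-2, 6))*f = (23*(-10))*0 = -230*0 = 0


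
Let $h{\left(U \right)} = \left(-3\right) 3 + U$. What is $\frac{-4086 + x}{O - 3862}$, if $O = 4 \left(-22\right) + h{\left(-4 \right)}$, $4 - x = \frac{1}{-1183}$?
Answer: $\frac{4829005}{4688229} \approx 1.03$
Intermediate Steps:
$x = \frac{4733}{1183}$ ($x = 4 - \frac{1}{-1183} = 4 - - \frac{1}{1183} = 4 + \frac{1}{1183} = \frac{4733}{1183} \approx 4.0008$)
$h{\left(U \right)} = -9 + U$
$O = -101$ ($O = 4 \left(-22\right) - 13 = -88 - 13 = -101$)
$\frac{-4086 + x}{O - 3862} = \frac{-4086 + \frac{4733}{1183}}{-101 - 3862} = - \frac{4829005}{1183 \left(-3963\right)} = \left(- \frac{4829005}{1183}\right) \left(- \frac{1}{3963}\right) = \frac{4829005}{4688229}$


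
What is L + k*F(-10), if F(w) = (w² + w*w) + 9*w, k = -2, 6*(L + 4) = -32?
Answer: -688/3 ≈ -229.33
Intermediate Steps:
L = -28/3 (L = -4 + (⅙)*(-32) = -4 - 16/3 = -28/3 ≈ -9.3333)
F(w) = 2*w² + 9*w (F(w) = (w² + w²) + 9*w = 2*w² + 9*w)
L + k*F(-10) = -28/3 - (-20)*(9 + 2*(-10)) = -28/3 - (-20)*(9 - 20) = -28/3 - (-20)*(-11) = -28/3 - 2*110 = -28/3 - 220 = -688/3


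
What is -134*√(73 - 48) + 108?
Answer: -562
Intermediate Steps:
-134*√(73 - 48) + 108 = -134*√25 + 108 = -134*5 + 108 = -670 + 108 = -562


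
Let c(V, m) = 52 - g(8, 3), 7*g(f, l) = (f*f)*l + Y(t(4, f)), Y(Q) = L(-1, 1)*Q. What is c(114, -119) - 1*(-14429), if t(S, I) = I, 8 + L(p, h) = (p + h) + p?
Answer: 101247/7 ≈ 14464.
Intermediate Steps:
L(p, h) = -8 + h + 2*p (L(p, h) = -8 + ((p + h) + p) = -8 + ((h + p) + p) = -8 + (h + 2*p) = -8 + h + 2*p)
Y(Q) = -9*Q (Y(Q) = (-8 + 1 + 2*(-1))*Q = (-8 + 1 - 2)*Q = -9*Q)
g(f, l) = -9*f/7 + l*f²/7 (g(f, l) = ((f*f)*l - 9*f)/7 = (f²*l - 9*f)/7 = (l*f² - 9*f)/7 = (-9*f + l*f²)/7 = -9*f/7 + l*f²/7)
c(V, m) = 244/7 (c(V, m) = 52 - 8*(-9 + 8*3)/7 = 52 - 8*(-9 + 24)/7 = 52 - 8*15/7 = 52 - 1*120/7 = 52 - 120/7 = 244/7)
c(114, -119) - 1*(-14429) = 244/7 - 1*(-14429) = 244/7 + 14429 = 101247/7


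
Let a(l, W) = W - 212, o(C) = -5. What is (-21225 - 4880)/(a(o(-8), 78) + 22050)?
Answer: -26105/21916 ≈ -1.1911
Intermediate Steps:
a(l, W) = -212 + W
(-21225 - 4880)/(a(o(-8), 78) + 22050) = (-21225 - 4880)/((-212 + 78) + 22050) = -26105/(-134 + 22050) = -26105/21916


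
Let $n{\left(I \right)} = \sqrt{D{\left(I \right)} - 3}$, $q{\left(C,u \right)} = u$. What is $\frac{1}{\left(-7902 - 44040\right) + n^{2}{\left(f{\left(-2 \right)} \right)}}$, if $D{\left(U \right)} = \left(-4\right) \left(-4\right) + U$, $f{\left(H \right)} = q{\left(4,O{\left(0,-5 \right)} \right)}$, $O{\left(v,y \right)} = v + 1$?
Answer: $- \frac{1}{51928} \approx -1.9257 \cdot 10^{-5}$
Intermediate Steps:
$O{\left(v,y \right)} = 1 + v$
$f{\left(H \right)} = 1$ ($f{\left(H \right)} = 1 + 0 = 1$)
$D{\left(U \right)} = 16 + U$
$n{\left(I \right)} = \sqrt{13 + I}$ ($n{\left(I \right)} = \sqrt{\left(16 + I\right) - 3} = \sqrt{13 + I}$)
$\frac{1}{\left(-7902 - 44040\right) + n^{2}{\left(f{\left(-2 \right)} \right)}} = \frac{1}{\left(-7902 - 44040\right) + \left(\sqrt{13 + 1}\right)^{2}} = \frac{1}{\left(-7902 - 44040\right) + \left(\sqrt{14}\right)^{2}} = \frac{1}{-51942 + 14} = \frac{1}{-51928} = - \frac{1}{51928}$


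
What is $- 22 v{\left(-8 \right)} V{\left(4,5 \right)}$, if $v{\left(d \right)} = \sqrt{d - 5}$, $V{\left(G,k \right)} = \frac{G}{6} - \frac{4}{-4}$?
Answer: $- \frac{110 i \sqrt{13}}{3} \approx - 132.2 i$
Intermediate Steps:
$V{\left(G,k \right)} = 1 + \frac{G}{6}$ ($V{\left(G,k \right)} = G \frac{1}{6} - -1 = \frac{G}{6} + 1 = 1 + \frac{G}{6}$)
$v{\left(d \right)} = \sqrt{-5 + d}$
$- 22 v{\left(-8 \right)} V{\left(4,5 \right)} = - 22 \sqrt{-5 - 8} \left(1 + \frac{1}{6} \cdot 4\right) = - 22 \sqrt{-13} \left(1 + \frac{2}{3}\right) = - 22 i \sqrt{13} \cdot \frac{5}{3} = - \frac{110 i \sqrt{13}}{3}$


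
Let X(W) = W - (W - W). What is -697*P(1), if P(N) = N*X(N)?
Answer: -697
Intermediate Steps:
X(W) = W (X(W) = W - 1*0 = W + 0 = W)
P(N) = N² (P(N) = N*N = N²)
-697*P(1) = -697*1² = -697*1 = -697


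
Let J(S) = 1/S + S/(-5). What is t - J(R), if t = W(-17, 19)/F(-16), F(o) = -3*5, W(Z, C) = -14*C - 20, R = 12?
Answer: 1283/60 ≈ 21.383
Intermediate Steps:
W(Z, C) = -20 - 14*C
J(S) = 1/S - S/5 (J(S) = 1/S + S*(-1/5) = 1/S - S/5)
F(o) = -15
t = 286/15 (t = (-20 - 14*19)/(-15) = (-20 - 266)*(-1/15) = -286*(-1/15) = 286/15 ≈ 19.067)
t - J(R) = 286/15 - (1/12 - 1/5*12) = 286/15 - (1/12 - 12/5) = 286/15 - 1*(-139/60) = 286/15 + 139/60 = 1283/60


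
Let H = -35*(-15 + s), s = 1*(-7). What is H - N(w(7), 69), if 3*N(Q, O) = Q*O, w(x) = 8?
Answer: 586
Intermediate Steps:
s = -7
N(Q, O) = O*Q/3 (N(Q, O) = (Q*O)/3 = (O*Q)/3 = O*Q/3)
H = 770 (H = -35*(-15 - 7) = -35*(-22) = 770)
H - N(w(7), 69) = 770 - 69*8/3 = 770 - 1*184 = 770 - 184 = 586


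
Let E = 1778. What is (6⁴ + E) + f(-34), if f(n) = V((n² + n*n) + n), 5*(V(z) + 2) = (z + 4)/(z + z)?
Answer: 34991221/11390 ≈ 3072.1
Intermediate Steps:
V(z) = -2 + (4 + z)/(10*z) (V(z) = -2 + ((z + 4)/(z + z))/5 = -2 + ((4 + z)/((2*z)))/5 = -2 + ((4 + z)*(1/(2*z)))/5 = -2 + ((4 + z)/(2*z))/5 = -2 + (4 + z)/(10*z))
f(n) = (4 - 38*n² - 19*n)/(10*(n + 2*n²)) (f(n) = (4 - 19*((n² + n*n) + n))/(10*((n² + n*n) + n)) = (4 - 19*((n² + n²) + n))/(10*((n² + n²) + n)) = (4 - 19*(2*n² + n))/(10*(2*n² + n)) = (4 - 19*(n + 2*n²))/(10*(n + 2*n²)) = (4 + (-38*n² - 19*n))/(10*(n + 2*n²)) = (4 - 38*n² - 19*n)/(10*(n + 2*n²)))
(6⁴ + E) + f(-34) = (6⁴ + 1778) + (⅒)*(4 - 19*(-34)*(1 + 2*(-34)))/(-34*(1 + 2*(-34))) = (1296 + 1778) + (⅒)*(-1/34)*(4 - 19*(-34)*(1 - 68))/(1 - 68) = 3074 + (⅒)*(-1/34)*(4 - 19*(-34)*(-67))/(-67) = 3074 + (⅒)*(-1/34)*(-1/67)*(4 - 43282) = 3074 + (⅒)*(-1/34)*(-1/67)*(-43278) = 3074 - 21639/11390 = 34991221/11390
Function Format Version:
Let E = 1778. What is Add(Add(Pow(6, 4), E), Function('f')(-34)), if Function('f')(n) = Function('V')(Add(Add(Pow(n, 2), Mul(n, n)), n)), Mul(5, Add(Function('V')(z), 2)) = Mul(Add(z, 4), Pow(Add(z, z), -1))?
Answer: Rational(34991221, 11390) ≈ 3072.1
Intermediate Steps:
Function('V')(z) = Add(-2, Mul(Rational(1, 10), Pow(z, -1), Add(4, z))) (Function('V')(z) = Add(-2, Mul(Rational(1, 5), Mul(Add(z, 4), Pow(Add(z, z), -1)))) = Add(-2, Mul(Rational(1, 5), Mul(Add(4, z), Pow(Mul(2, z), -1)))) = Add(-2, Mul(Rational(1, 5), Mul(Add(4, z), Mul(Rational(1, 2), Pow(z, -1))))) = Add(-2, Mul(Rational(1, 5), Mul(Rational(1, 2), Pow(z, -1), Add(4, z)))) = Add(-2, Mul(Rational(1, 10), Pow(z, -1), Add(4, z))))
Function('f')(n) = Mul(Rational(1, 10), Pow(Add(n, Mul(2, Pow(n, 2))), -1), Add(4, Mul(-38, Pow(n, 2)), Mul(-19, n))) (Function('f')(n) = Mul(Rational(1, 10), Pow(Add(Add(Pow(n, 2), Mul(n, n)), n), -1), Add(4, Mul(-19, Add(Add(Pow(n, 2), Mul(n, n)), n)))) = Mul(Rational(1, 10), Pow(Add(Add(Pow(n, 2), Pow(n, 2)), n), -1), Add(4, Mul(-19, Add(Add(Pow(n, 2), Pow(n, 2)), n)))) = Mul(Rational(1, 10), Pow(Add(Mul(2, Pow(n, 2)), n), -1), Add(4, Mul(-19, Add(Mul(2, Pow(n, 2)), n)))) = Mul(Rational(1, 10), Pow(Add(n, Mul(2, Pow(n, 2))), -1), Add(4, Mul(-19, Add(n, Mul(2, Pow(n, 2)))))) = Mul(Rational(1, 10), Pow(Add(n, Mul(2, Pow(n, 2))), -1), Add(4, Add(Mul(-38, Pow(n, 2)), Mul(-19, n)))) = Mul(Rational(1, 10), Pow(Add(n, Mul(2, Pow(n, 2))), -1), Add(4, Mul(-38, Pow(n, 2)), Mul(-19, n))))
Add(Add(Pow(6, 4), E), Function('f')(-34)) = Add(Add(Pow(6, 4), 1778), Mul(Rational(1, 10), Pow(-34, -1), Pow(Add(1, Mul(2, -34)), -1), Add(4, Mul(-19, -34, Add(1, Mul(2, -34)))))) = Add(Add(1296, 1778), Mul(Rational(1, 10), Rational(-1, 34), Pow(Add(1, -68), -1), Add(4, Mul(-19, -34, Add(1, -68))))) = Add(3074, Mul(Rational(1, 10), Rational(-1, 34), Pow(-67, -1), Add(4, Mul(-19, -34, -67)))) = Add(3074, Mul(Rational(1, 10), Rational(-1, 34), Rational(-1, 67), Add(4, -43282))) = Add(3074, Mul(Rational(1, 10), Rational(-1, 34), Rational(-1, 67), -43278)) = Add(3074, Rational(-21639, 11390)) = Rational(34991221, 11390)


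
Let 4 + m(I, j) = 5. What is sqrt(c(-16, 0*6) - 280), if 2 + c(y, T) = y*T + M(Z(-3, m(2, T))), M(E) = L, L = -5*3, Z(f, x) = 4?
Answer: 3*I*sqrt(33) ≈ 17.234*I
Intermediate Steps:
m(I, j) = 1 (m(I, j) = -4 + 5 = 1)
L = -15
M(E) = -15
c(y, T) = -17 + T*y (c(y, T) = -2 + (y*T - 15) = -2 + (T*y - 15) = -2 + (-15 + T*y) = -17 + T*y)
sqrt(c(-16, 0*6) - 280) = sqrt((-17 + (0*6)*(-16)) - 280) = sqrt((-17 + 0*(-16)) - 280) = sqrt((-17 + 0) - 280) = sqrt(-17 - 280) = sqrt(-297) = 3*I*sqrt(33)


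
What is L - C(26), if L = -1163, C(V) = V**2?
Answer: -1839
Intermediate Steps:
L - C(26) = -1163 - 1*26**2 = -1163 - 1*676 = -1163 - 676 = -1839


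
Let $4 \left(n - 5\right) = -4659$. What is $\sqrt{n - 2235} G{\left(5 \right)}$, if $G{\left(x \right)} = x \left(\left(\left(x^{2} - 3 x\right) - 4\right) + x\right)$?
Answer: $\frac{55 i \sqrt{13579}}{2} \approx 3204.5 i$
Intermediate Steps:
$n = - \frac{4639}{4}$ ($n = 5 + \frac{1}{4} \left(-4659\right) = 5 - \frac{4659}{4} = - \frac{4639}{4} \approx -1159.8$)
$G{\left(x \right)} = x \left(-4 + x^{2} - 2 x\right)$ ($G{\left(x \right)} = x \left(\left(-4 + x^{2} - 3 x\right) + x\right) = x \left(-4 + x^{2} - 2 x\right)$)
$\sqrt{n - 2235} G{\left(5 \right)} = \sqrt{- \frac{4639}{4} - 2235} \cdot 5 \left(-4 + 5^{2} - 10\right) = \sqrt{- \frac{13579}{4}} \cdot 5 \left(-4 + 25 - 10\right) = \frac{i \sqrt{13579}}{2} \cdot 5 \cdot 11 = \frac{i \sqrt{13579}}{2} \cdot 55 = \frac{55 i \sqrt{13579}}{2}$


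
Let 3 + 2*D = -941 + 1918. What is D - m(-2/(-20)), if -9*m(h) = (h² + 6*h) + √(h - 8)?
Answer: 438361/900 + I*√790/90 ≈ 487.07 + 0.3123*I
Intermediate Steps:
m(h) = -2*h/3 - h²/9 - √(-8 + h)/9 (m(h) = -((h² + 6*h) + √(h - 8))/9 = -((h² + 6*h) + √(-8 + h))/9 = -(h² + √(-8 + h) + 6*h)/9 = -2*h/3 - h²/9 - √(-8 + h)/9)
D = 487 (D = -3/2 + (-941 + 1918)/2 = -3/2 + (½)*977 = -3/2 + 977/2 = 487)
D - m(-2/(-20)) = 487 - (-(-4)/(3*(-20)) - (-2/(-20))²/9 - √(-8 - 2/(-20))/9) = 487 - (-(-4)*(-1)/(3*20) - (-2*(-1/20))²/9 - √(-8 - 2*(-1/20))/9) = 487 - (-⅔*⅒ - (⅒)²/9 - √(-8 + ⅒)/9) = 487 - (-1/15 - ⅑*1/100 - I*√790/90) = 487 - (-1/15 - 1/900 - I*√790/90) = 487 - (-61/900 - I*√790/90) = 487 + (61/900 + I*√790/90) = 438361/900 + I*√790/90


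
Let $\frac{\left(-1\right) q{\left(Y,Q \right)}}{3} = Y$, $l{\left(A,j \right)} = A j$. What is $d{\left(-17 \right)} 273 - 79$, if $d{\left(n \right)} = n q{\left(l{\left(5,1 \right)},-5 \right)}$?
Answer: $69536$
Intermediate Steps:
$q{\left(Y,Q \right)} = - 3 Y$
$d{\left(n \right)} = - 15 n$ ($d{\left(n \right)} = n \left(- 3 \cdot 5 \cdot 1\right) = n \left(\left(-3\right) 5\right) = n \left(-15\right) = - 15 n$)
$d{\left(-17 \right)} 273 - 79 = \left(-15\right) \left(-17\right) 273 - 79 = 255 \cdot 273 - 79 = 69615 - 79 = 69536$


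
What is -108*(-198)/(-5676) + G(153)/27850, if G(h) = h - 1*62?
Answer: -4507787/1197550 ≈ -3.7642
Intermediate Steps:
G(h) = -62 + h (G(h) = h - 62 = -62 + h)
-108*(-198)/(-5676) + G(153)/27850 = -108*(-198)/(-5676) + (-62 + 153)/27850 = 21384*(-1/5676) + 91*(1/27850) = -162/43 + 91/27850 = -4507787/1197550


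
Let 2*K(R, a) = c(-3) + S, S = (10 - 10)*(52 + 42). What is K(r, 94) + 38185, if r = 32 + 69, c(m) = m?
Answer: 76367/2 ≈ 38184.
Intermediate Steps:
S = 0 (S = 0*94 = 0)
r = 101
K(R, a) = -3/2 (K(R, a) = (-3 + 0)/2 = (½)*(-3) = -3/2)
K(r, 94) + 38185 = -3/2 + 38185 = 76367/2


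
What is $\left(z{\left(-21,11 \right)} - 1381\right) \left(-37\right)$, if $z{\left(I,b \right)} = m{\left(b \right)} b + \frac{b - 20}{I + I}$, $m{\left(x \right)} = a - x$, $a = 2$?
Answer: $\frac{766529}{14} \approx 54752.0$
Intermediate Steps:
$m{\left(x \right)} = 2 - x$
$z{\left(I,b \right)} = b \left(2 - b\right) + \frac{-20 + b}{2 I}$ ($z{\left(I,b \right)} = \left(2 - b\right) b + \frac{b - 20}{I + I} = b \left(2 - b\right) + \frac{-20 + b}{2 I}$)
$\left(z{\left(-21,11 \right)} - 1381\right) \left(-37\right) = \left(\frac{-10 + \frac{1}{2} \cdot 11 - \left(-21\right) 11 \left(-2 + 11\right)}{-21} - 1381\right) \left(-37\right) = \left(- \frac{-10 + \frac{11}{2} - \left(-21\right) 11 \cdot 9}{21} - 1381\right) \left(-37\right) = \left(- \frac{-10 + \frac{11}{2} + 2079}{21} - 1381\right) \left(-37\right) = \left(\left(- \frac{1}{21}\right) \frac{4149}{2} - 1381\right) \left(-37\right) = \left(- \frac{1383}{14} - 1381\right) \left(-37\right) = \left(- \frac{20717}{14}\right) \left(-37\right) = \frac{766529}{14}$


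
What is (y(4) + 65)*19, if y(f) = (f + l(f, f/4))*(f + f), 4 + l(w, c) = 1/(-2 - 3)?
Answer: 6023/5 ≈ 1204.6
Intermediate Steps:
l(w, c) = -21/5 (l(w, c) = -4 + 1/(-2 - 3) = -4 + 1/(-5) = -4 - ⅕ = -21/5)
y(f) = 2*f*(-21/5 + f) (y(f) = (f - 21/5)*(f + f) = (-21/5 + f)*(2*f) = 2*f*(-21/5 + f))
(y(4) + 65)*19 = ((⅖)*4*(-21 + 5*4) + 65)*19 = ((⅖)*4*(-21 + 20) + 65)*19 = ((⅖)*4*(-1) + 65)*19 = (-8/5 + 65)*19 = (317/5)*19 = 6023/5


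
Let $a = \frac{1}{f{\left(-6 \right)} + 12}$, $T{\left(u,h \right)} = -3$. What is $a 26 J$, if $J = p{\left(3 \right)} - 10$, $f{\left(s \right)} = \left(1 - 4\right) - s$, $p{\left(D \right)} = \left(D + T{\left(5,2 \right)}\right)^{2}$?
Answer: $- \frac{52}{3} \approx -17.333$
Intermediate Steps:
$p{\left(D \right)} = \left(-3 + D\right)^{2}$ ($p{\left(D \right)} = \left(D - 3\right)^{2} = \left(-3 + D\right)^{2}$)
$f{\left(s \right)} = -3 - s$
$J = -10$ ($J = \left(-3 + 3\right)^{2} - 10 = 0^{2} - 10 = 0 - 10 = -10$)
$a = \frac{1}{15}$ ($a = \frac{1}{\left(-3 - -6\right) + 12} = \frac{1}{\left(-3 + 6\right) + 12} = \frac{1}{3 + 12} = \frac{1}{15} \approx 0.066667$)
$a 26 J = \frac{1}{15} \cdot 26 \left(-10\right) = \frac{26}{15} \left(-10\right) = - \frac{52}{3}$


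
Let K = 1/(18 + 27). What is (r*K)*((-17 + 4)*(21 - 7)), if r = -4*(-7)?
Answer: -5096/45 ≈ -113.24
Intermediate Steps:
r = 28
K = 1/45 ≈ 0.022222
(r*K)*((-17 + 4)*(21 - 7)) = (28*(1/45))*((-17 + 4)*(21 - 7)) = 28*(-13*14)/45 = (28/45)*(-182) = -5096/45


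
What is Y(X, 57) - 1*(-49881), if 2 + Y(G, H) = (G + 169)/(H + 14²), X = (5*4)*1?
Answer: 12619576/253 ≈ 49880.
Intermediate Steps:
X = 20 (X = 20*1 = 20)
Y(G, H) = -2 + (169 + G)/(196 + H) (Y(G, H) = -2 + (G + 169)/(H + 14²) = -2 + (169 + G)/(H + 196) = -2 + (169 + G)/(196 + H))
Y(X, 57) - 1*(-49881) = (-223 + 20 - 2*57)/(196 + 57) - 1*(-49881) = (-223 + 20 - 114)/253 + 49881 = (1/253)*(-317) + 49881 = -317/253 + 49881 = 12619576/253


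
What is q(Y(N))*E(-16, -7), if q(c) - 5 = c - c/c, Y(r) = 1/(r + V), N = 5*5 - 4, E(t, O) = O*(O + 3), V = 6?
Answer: 3052/27 ≈ 113.04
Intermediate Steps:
E(t, O) = O*(3 + O)
N = 21 (N = 25 - 4 = 21)
Y(r) = 1/(6 + r) (Y(r) = 1/(r + 6) = 1/(6 + r))
q(c) = 4 + c (q(c) = 5 + (c - c/c) = 5 + (c - 1*1) = 5 + (c - 1) = 5 + (-1 + c) = 4 + c)
q(Y(N))*E(-16, -7) = (4 + 1/(6 + 21))*(-7*(3 - 7)) = (4 + 1/27)*(-7*(-4)) = (4 + 1/27)*28 = (109/27)*28 = 3052/27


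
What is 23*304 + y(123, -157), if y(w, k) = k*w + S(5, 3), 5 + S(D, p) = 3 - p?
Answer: -12324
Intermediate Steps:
S(D, p) = -2 - p (S(D, p) = -5 + (3 - p) = -2 - p)
y(w, k) = -5 + k*w (y(w, k) = k*w + (-2 - 1*3) = k*w + (-2 - 3) = k*w - 5 = -5 + k*w)
23*304 + y(123, -157) = 23*304 + (-5 - 157*123) = 6992 + (-5 - 19311) = 6992 - 19316 = -12324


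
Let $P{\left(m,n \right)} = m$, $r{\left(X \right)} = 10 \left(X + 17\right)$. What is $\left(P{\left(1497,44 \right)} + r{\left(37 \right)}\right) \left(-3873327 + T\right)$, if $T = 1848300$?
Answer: $-4124979999$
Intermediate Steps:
$r{\left(X \right)} = 170 + 10 X$ ($r{\left(X \right)} = 10 \left(17 + X\right) = 170 + 10 X$)
$\left(P{\left(1497,44 \right)} + r{\left(37 \right)}\right) \left(-3873327 + T\right) = \left(1497 + \left(170 + 10 \cdot 37\right)\right) \left(-3873327 + 1848300\right) = \left(1497 + \left(170 + 370\right)\right) \left(-2025027\right) = \left(1497 + 540\right) \left(-2025027\right) = 2037 \left(-2025027\right) = -4124979999$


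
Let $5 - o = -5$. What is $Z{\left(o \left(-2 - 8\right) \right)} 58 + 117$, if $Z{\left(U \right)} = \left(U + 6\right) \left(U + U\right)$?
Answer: $1090517$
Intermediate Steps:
$o = 10$ ($o = 5 - -5 = 5 + 5 = 10$)
$Z{\left(U \right)} = 2 U \left(6 + U\right)$ ($Z{\left(U \right)} = \left(6 + U\right) 2 U = 2 U \left(6 + U\right)$)
$Z{\left(o \left(-2 - 8\right) \right)} 58 + 117 = 2 \cdot 10 \left(-2 - 8\right) \left(6 + 10 \left(-2 - 8\right)\right) 58 + 117 = 2 \cdot 10 \left(-10\right) \left(6 + 10 \left(-10\right)\right) 58 + 117 = 2 \left(-100\right) \left(6 - 100\right) 58 + 117 = 2 \left(-100\right) \left(-94\right) 58 + 117 = 18800 \cdot 58 + 117 = 1090400 + 117 = 1090517$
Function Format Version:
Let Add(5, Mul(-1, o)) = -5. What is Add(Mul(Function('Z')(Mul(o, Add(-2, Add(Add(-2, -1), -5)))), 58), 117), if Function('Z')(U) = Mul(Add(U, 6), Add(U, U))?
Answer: 1090517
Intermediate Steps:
o = 10 (o = Add(5, Mul(-1, -5)) = Add(5, 5) = 10)
Function('Z')(U) = Mul(2, U, Add(6, U)) (Function('Z')(U) = Mul(Add(6, U), Mul(2, U)) = Mul(2, U, Add(6, U)))
Add(Mul(Function('Z')(Mul(o, Add(-2, Add(Add(-2, -1), -5)))), 58), 117) = Add(Mul(Mul(2, Mul(10, Add(-2, Add(Add(-2, -1), -5))), Add(6, Mul(10, Add(-2, Add(Add(-2, -1), -5))))), 58), 117) = Add(Mul(Mul(2, Mul(10, Add(-2, Add(-3, -5))), Add(6, Mul(10, Add(-2, Add(-3, -5))))), 58), 117) = Add(Mul(Mul(2, Mul(10, Add(-2, -8)), Add(6, Mul(10, Add(-2, -8)))), 58), 117) = Add(Mul(Mul(2, Mul(10, -10), Add(6, Mul(10, -10))), 58), 117) = Add(Mul(Mul(2, -100, Add(6, -100)), 58), 117) = Add(Mul(Mul(2, -100, -94), 58), 117) = Add(Mul(18800, 58), 117) = Add(1090400, 117) = 1090517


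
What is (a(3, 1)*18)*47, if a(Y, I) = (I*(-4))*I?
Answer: -3384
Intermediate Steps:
a(Y, I) = -4*I² (a(Y, I) = (-4*I)*I = -4*I²)
(a(3, 1)*18)*47 = (-4*1²*18)*47 = (-4*1*18)*47 = -4*18*47 = -72*47 = -3384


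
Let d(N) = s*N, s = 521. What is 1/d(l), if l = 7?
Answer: 1/3647 ≈ 0.00027420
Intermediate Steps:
d(N) = 521*N
1/d(l) = 1/(521*7) = 1/3647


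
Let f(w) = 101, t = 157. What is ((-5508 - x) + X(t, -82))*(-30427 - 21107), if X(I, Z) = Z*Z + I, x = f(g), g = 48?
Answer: -65551248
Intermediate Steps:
x = 101
X(I, Z) = I + Z² (X(I, Z) = Z² + I = I + Z²)
((-5508 - x) + X(t, -82))*(-30427 - 21107) = ((-5508 - 1*101) + (157 + (-82)²))*(-30427 - 21107) = ((-5508 - 101) + (157 + 6724))*(-51534) = (-5609 + 6881)*(-51534) = 1272*(-51534) = -65551248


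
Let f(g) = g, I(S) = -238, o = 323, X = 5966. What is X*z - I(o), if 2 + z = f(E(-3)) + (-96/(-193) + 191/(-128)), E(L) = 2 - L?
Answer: 150708647/12352 ≈ 12201.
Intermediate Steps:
z = 49537/24704 (z = -2 + ((2 - 1*(-3)) + (-96/(-193) + 191/(-128))) = -2 + ((2 + 3) + (-96*(-1/193) + 191*(-1/128))) = -2 + (5 + (96/193 - 191/128)) = -2 + (5 - 24575/24704) = -2 + 98945/24704 = 49537/24704 ≈ 2.0052)
X*z - I(o) = 5966*(49537/24704) - 1*(-238) = 147768871/12352 + 238 = 150708647/12352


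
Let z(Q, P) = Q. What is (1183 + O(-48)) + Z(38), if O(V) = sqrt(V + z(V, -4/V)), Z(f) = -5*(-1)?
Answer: 1188 + 4*I*sqrt(6) ≈ 1188.0 + 9.798*I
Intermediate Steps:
Z(f) = 5
O(V) = sqrt(2)*sqrt(V) (O(V) = sqrt(V + V) = sqrt(2*V) = sqrt(2)*sqrt(V))
(1183 + O(-48)) + Z(38) = (1183 + sqrt(2)*sqrt(-48)) + 5 = (1183 + sqrt(2)*(4*I*sqrt(3))) + 5 = (1183 + 4*I*sqrt(6)) + 5 = 1188 + 4*I*sqrt(6)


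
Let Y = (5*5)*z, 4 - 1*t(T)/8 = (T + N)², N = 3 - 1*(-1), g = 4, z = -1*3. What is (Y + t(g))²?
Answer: 308025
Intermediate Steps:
z = -3
N = 4 (N = 3 + 1 = 4)
t(T) = 32 - 8*(4 + T)² (t(T) = 32 - 8*(T + 4)² = 32 - 8*(4 + T)²)
Y = -75 (Y = (5*5)*(-3) = 25*(-3) = -75)
(Y + t(g))² = (-75 + (32 - 8*(4 + 4)²))² = (-75 + (32 - 8*8²))² = (-75 + (32 - 8*64))² = (-75 + (32 - 512))² = (-75 - 480)² = (-555)² = 308025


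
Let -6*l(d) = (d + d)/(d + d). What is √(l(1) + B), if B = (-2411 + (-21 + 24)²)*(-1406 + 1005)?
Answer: √34675266/6 ≈ 981.43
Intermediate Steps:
l(d) = -⅙ (l(d) = -(d + d)/(6*(d + d)) = -2*d/(6*(2*d)) = -2*d*1/(2*d)/6 = -⅙*1 = -⅙)
B = 963202 (B = (-2411 + 3²)*(-401) = (-2411 + 9)*(-401) = -2402*(-401) = 963202)
√(l(1) + B) = √(-⅙ + 963202) = √(5779211/6) = √34675266/6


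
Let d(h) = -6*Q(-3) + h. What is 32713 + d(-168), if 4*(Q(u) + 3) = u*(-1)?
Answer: 65117/2 ≈ 32559.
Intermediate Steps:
Q(u) = -3 - u/4 (Q(u) = -3 + (u*(-1))/4 = -3 + (-u)/4 = -3 - u/4)
d(h) = 27/2 + h (d(h) = -6*(-3 - 1/4*(-3)) + h = -6*(-3 + 3/4) + h = -6*(-9/4) + h = 27/2 + h)
32713 + d(-168) = 32713 + (27/2 - 168) = 32713 - 309/2 = 65117/2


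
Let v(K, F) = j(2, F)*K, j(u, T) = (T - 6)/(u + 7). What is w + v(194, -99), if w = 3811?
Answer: 4643/3 ≈ 1547.7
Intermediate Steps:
j(u, T) = (-6 + T)/(7 + u)
v(K, F) = K*(-2/3 + F/9) (v(K, F) = ((-6 + F)/(7 + 2))*K = ((-6 + F)/9)*K = (-2/3 + F/9)*K = K*(-2/3 + F/9))
w + v(194, -99) = 3811 + (1/9)*194*(-6 - 99) = 3811 + (1/9)*194*(-105) = 3811 - 6790/3 = 4643/3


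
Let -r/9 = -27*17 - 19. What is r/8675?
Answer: 4302/8675 ≈ 0.49591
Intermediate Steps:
r = 4302 (r = -9*(-27*17 - 19) = -9*(-459 - 19) = -9*(-478) = 4302)
r/8675 = 4302/8675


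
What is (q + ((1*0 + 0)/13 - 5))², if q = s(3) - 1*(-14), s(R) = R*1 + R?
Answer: 225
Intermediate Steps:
s(R) = 2*R (s(R) = R + R = 2*R)
q = 20 (q = 2*3 - 1*(-14) = 6 + 14 = 20)
(q + ((1*0 + 0)/13 - 5))² = (20 + ((1*0 + 0)/13 - 5))² = (20 + ((0 + 0)*(1/13) - 5))² = (20 + (0*(1/13) - 5))² = (20 + (0 - 5))² = (20 - 5)² = 15² = 225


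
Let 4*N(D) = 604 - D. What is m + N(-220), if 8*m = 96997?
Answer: 98645/8 ≈ 12331.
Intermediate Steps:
N(D) = 151 - D/4 (N(D) = (604 - D)/4 = 151 - D/4)
m = 96997/8 (m = (⅛)*96997 = 96997/8 ≈ 12125.)
m + N(-220) = 96997/8 + (151 - ¼*(-220)) = 96997/8 + (151 + 55) = 96997/8 + 206 = 98645/8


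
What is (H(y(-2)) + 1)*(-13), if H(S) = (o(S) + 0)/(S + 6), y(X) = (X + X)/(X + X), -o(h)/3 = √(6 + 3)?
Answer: 26/7 ≈ 3.7143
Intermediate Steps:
o(h) = -9 (o(h) = -3*√(6 + 3) = -3*√9 = -3*3 = -9)
y(X) = 1 (y(X) = (2*X)/((2*X)) = (2*X)*(1/(2*X)) = 1)
H(S) = -9/(6 + S) (H(S) = (-9 + 0)/(S + 6) = -9/(6 + S))
(H(y(-2)) + 1)*(-13) = (-9/(6 + 1) + 1)*(-13) = (-9/7 + 1)*(-13) = -2/7*(-13) = 26/7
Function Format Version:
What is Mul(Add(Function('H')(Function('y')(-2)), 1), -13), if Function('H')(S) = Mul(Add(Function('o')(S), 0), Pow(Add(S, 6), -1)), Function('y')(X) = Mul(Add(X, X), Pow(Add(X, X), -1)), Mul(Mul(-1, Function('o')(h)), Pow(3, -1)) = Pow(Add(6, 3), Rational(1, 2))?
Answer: Rational(26, 7) ≈ 3.7143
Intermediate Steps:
Function('o')(h) = -9 (Function('o')(h) = Mul(-3, Pow(Add(6, 3), Rational(1, 2))) = Mul(-3, Pow(9, Rational(1, 2))) = Mul(-3, 3) = -9)
Function('y')(X) = 1 (Function('y')(X) = Mul(Mul(2, X), Pow(Mul(2, X), -1)) = Mul(Mul(2, X), Mul(Rational(1, 2), Pow(X, -1))) = 1)
Function('H')(S) = Mul(-9, Pow(Add(6, S), -1)) (Function('H')(S) = Mul(Add(-9, 0), Pow(Add(S, 6), -1)) = Mul(-9, Pow(Add(6, S), -1)))
Mul(Add(Function('H')(Function('y')(-2)), 1), -13) = Mul(Add(Mul(-9, Pow(Add(6, 1), -1)), 1), -13) = Mul(Add(Mul(-9, Pow(7, -1)), 1), -13) = Mul(Add(Mul(-9, Rational(1, 7)), 1), -13) = Mul(Add(Rational(-9, 7), 1), -13) = Mul(Rational(-2, 7), -13) = Rational(26, 7)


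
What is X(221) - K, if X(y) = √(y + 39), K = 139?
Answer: -139 + 2*√65 ≈ -122.88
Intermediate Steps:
X(y) = √(39 + y)
X(221) - K = √(39 + 221) - 1*139 = √260 - 139 = 2*√65 - 139 = -139 + 2*√65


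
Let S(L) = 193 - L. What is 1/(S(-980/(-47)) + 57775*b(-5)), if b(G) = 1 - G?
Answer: 47/16300641 ≈ 2.8833e-6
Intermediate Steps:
1/(S(-980/(-47)) + 57775*b(-5)) = 1/((193 - (-980)/(-47)) + 57775*(1 - 1*(-5))) = 1/((193 - (-980)*(-1)/47) + 57775*(1 + 5)) = 1/((193 - 1*980/47) + 57775*6) = 1/((193 - 980/47) + 346650) = 1/(8091/47 + 346650) = 1/(16300641/47) = 47/16300641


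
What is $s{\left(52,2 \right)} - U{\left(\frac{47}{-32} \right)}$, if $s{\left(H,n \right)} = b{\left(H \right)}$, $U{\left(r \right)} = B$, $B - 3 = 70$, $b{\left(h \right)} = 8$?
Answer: $-65$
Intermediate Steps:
$B = 73$ ($B = 3 + 70 = 73$)
$U{\left(r \right)} = 73$
$s{\left(H,n \right)} = 8$
$s{\left(52,2 \right)} - U{\left(\frac{47}{-32} \right)} = 8 - 73 = -65$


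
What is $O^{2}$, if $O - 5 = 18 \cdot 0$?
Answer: $25$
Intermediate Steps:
$O = 5$ ($O = 5 + 18 \cdot 0 = 5 + 0 = 5$)
$O^{2} = 5^{2} = 25$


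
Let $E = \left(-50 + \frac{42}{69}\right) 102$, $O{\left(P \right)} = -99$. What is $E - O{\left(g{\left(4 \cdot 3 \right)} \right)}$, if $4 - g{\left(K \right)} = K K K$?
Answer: $- \frac{113595}{23} \approx -4938.9$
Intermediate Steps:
$g{\left(K \right)} = 4 - K^{3}$ ($g{\left(K \right)} = 4 - K K K = 4 - K^{2} K = 4 - K^{3}$)
$E = - \frac{115872}{23}$ ($E = \left(-50 + 42 \cdot \frac{1}{69}\right) 102 = \left(-50 + \frac{14}{23}\right) 102 = \left(- \frac{1136}{23}\right) 102 = - \frac{115872}{23} \approx -5037.9$)
$E - O{\left(g{\left(4 \cdot 3 \right)} \right)} = - \frac{115872}{23} - -99 = - \frac{115872}{23} + 99 = - \frac{113595}{23}$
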